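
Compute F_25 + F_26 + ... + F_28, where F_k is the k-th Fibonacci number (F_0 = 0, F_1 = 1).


Use the identity sum_{k=0}^{N} F_k = F_{N+2} - 1 (which follows from F_{k+2} - F_{k+1} = F_k). Then
sum_{k=25}^{28} F_k = (F_{30} - 1) - (F_{26} - 1) = F_{30} - F_{26}.
Computing: F_{30} = 832040, F_{26} = 121393, so
Sum = 832040 - 121393 = 710647.

710647


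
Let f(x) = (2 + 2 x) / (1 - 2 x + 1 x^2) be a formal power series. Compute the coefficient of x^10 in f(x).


Write f(x) = sum_{k>=0} a_k x^k. Multiplying both sides by 1 - 2 x + 1 x^2 gives
(1 - 2 x + 1 x^2) sum_{k>=0} a_k x^k = 2 + 2 x.
Matching coefficients:
 x^0: a_0 = 2
 x^1: a_1 - 2 a_0 = 2  =>  a_1 = 2*2 + 2 = 6
 x^k (k >= 2): a_k = 2 a_{k-1} - 1 a_{k-2}.
Iterating: a_2 = 10, a_3 = 14, a_4 = 18, a_5 = 22, a_6 = 26, a_7 = 30, a_8 = 34, a_9 = 38, a_10 = 42.
So the coefficient of x^10 is 42.

42


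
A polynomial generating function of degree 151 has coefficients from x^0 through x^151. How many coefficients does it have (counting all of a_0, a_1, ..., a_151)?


A polynomial of degree 151 takes the form a_0 + a_1 x + ... + a_151 x^151.
The number of coefficients is 151 + 1 = 152.

152


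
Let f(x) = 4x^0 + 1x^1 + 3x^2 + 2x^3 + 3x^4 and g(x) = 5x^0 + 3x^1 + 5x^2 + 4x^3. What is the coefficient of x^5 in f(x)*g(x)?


Cauchy product at x^5:
3*4 + 2*5 + 3*3
= 31

31


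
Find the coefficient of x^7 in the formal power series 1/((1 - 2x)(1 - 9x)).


By partial fractions or Cauchy convolution:
The coefficient equals sum_{k=0}^{7} 2^k * 9^(7-k).
= 6149495

6149495


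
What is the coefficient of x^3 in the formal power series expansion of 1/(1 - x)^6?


The negative binomial / multiset identity is
1/(1 - x)^r = sum_{k>=0} C(k + r - 1, r - 1) x^k.
Here r = 6 and k = 3, so the coefficient is
C(3 + 5, 5) = C(8, 5)
= 56

56


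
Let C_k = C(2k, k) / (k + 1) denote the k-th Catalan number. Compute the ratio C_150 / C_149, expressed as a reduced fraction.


Using C_k = (2k)! / (k! (k+1)!), the ratio C_{k+1}/C_k simplifies to
C_{k+1}/C_k = [(2k+2)! / ((k+1)! (k+2)!)] * [k! (k+1)! / (2k)!]
 = (2k+2)(2k+1) / ((k+1)(k+2)) = 2(2k+1) / (k+2).
For k = 149: 2(2*149 + 1) / (149 + 2) = 598/151 = 598/151.

598/151


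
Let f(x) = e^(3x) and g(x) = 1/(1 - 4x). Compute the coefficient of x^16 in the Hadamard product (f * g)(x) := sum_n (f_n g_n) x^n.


Expanding: f_k = 3^k/k! (from e^(3x)) and g_k = 4^k (from 1/(1 - 4x)). So the Hadamard coefficient (f * g)_k = 3^k 4^k / k! = (12)^k / k!.
For k = 16: 12^16/16! = 184884258895036416/20922789888000 = 7739670528/875875.

7739670528/875875


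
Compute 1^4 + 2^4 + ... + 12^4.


This power sum has a closed form given by Faulhaber's formula
sum_{k=1}^{m} k^p = (1 / (p + 1)) * sum_{j=0}^{p} C(p + 1, j) B_j m^(p + 1 - j),
but for small m direct computation is fastest:
1 + 16 + 81 + 256 + 625 + 1296 + 2401 + 4096 + 6561 + 10000 + 14641 + 20736 = 60710.

60710


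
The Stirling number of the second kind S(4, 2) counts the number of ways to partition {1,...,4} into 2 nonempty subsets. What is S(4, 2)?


Using the explicit formula S(n,k) = (1/k!) sum_{j=0}^{k} (-1)^(k-j) C(k,j) j^n:
S(4, 2) = 7
Equivalently, S(n,k) is n! times the coefficient of x^n in the EGF (e^x - 1)^k / k!.

7


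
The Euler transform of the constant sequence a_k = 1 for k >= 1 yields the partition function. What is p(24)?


The Euler transform converts the sequence a_k = 1 into the number of integer partitions.
Using the recurrence or dynamic programming:
p(24) = 1575

1575


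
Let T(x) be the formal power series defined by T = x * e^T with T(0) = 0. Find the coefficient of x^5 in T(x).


Apply the Lagrange inversion formula: if T = x * phi(T) with phi(t) = e^t, then
[x^n] T = (1/n) [t^(n-1)] phi(t)^n = (1/n) [t^(n-1)] e^(n t) = (1/n) * n^(n-1) / (n-1)! = n^(n-1) / n!.
When c = 1 this is the Cayley count of rooted labeled trees on n vertices, divided by n!.
For n = 5: 5^4 / 5! = 625/120 = 125/24.

125/24


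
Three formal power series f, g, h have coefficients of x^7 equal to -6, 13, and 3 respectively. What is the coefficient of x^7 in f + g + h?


Series addition is componentwise:
-6 + 13 + 3
= 10

10


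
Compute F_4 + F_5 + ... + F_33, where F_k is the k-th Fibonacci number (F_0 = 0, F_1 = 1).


Use the identity sum_{k=0}^{N} F_k = F_{N+2} - 1 (which follows from F_{k+2} - F_{k+1} = F_k). Then
sum_{k=4}^{33} F_k = (F_{35} - 1) - (F_{5} - 1) = F_{35} - F_{5}.
Computing: F_{35} = 9227465, F_{5} = 5, so
Sum = 9227465 - 5 = 9227460.

9227460


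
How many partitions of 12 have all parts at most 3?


Using the generating function (1-x)^(-1)(1-x^2)^(-1)(1-x^3)^(-1),
the coefficient of x^12 counts these restricted partitions.
Result = 19

19


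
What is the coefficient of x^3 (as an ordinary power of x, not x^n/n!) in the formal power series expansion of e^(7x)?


The exponential series is e^y = sum_{k>=0} y^k / k!. Substituting y = 7x gives
e^(7x) = sum_{k>=0} 7^k x^k / k!.
So the coefficient of x^n is a^n/n! with a = 7, n = 3:
7^3 / 3! = 343/6 = 343/6

343/6


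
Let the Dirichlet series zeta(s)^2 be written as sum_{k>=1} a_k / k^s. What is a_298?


The Dirichlet convolution of the constant function 1 with itself gives (1 * 1)(k) = sum_{d | k} 1 = d(k), the number of positive divisors of k.
Since zeta(s) = sum_{k>=1} 1/k^s, we have zeta(s)^2 = sum_{k>=1} d(k)/k^s, so a_k = d(k).
For k = 298: the divisors are 1, 2, 149, 298.
Count = 4.

4


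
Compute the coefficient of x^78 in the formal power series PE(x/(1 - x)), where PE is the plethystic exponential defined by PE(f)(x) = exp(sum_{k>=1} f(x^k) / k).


For f(x) = x/(1 - x) we have
sum_{k>=1} f(x^k) / k = sum_{k>=1} (1/k) * x^k / (1 - x^k) = sum_{k, m >= 1} x^(k m) / k,
which after exponentiating simplifies to
PE(x/(1 - x)) = prod_{k>=1} 1 / (1 - x^k).
This is the generating function for the partition function p(n), so the coefficient of x^78 is p(78).
Computing p(78) by dynamic programming over parts 1, 2, ..., 78: p(78) = 12132164.

12132164


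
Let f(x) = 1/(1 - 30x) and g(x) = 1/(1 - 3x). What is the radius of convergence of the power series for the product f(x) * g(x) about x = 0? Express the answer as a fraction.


The radius of 1/(1 - 30x) is 1/30 (nearest singularity at x = 1/30), and the radius of 1/(1 - 3x) is 1/3.
The product f(x)*g(x) = 1/((1 - 30x)(1 - 3x)) has singularities at both 1/30 and 1/3, so its radius of convergence is the distance to the nearest one:
min(1/30, 1/3) = 1/30.

1/30


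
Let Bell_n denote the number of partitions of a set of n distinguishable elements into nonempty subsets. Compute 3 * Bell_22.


Bell_22 can be computed from the Bell triangle or from Dobinski's identity Bell_n = (1/e) * sum_{k>=0} k^n / k!.
Computing Bell_22 = 4506715738447323.
Then 3 * 4506715738447323 = 13520147215341969.

13520147215341969


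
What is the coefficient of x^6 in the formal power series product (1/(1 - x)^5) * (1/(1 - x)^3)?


Combine the factors: (1/(1 - x)^5) * (1/(1 - x)^3) = 1/(1 - x)^8.
Then use 1/(1 - x)^r = sum_{k>=0} C(k + r - 1, r - 1) x^k with r = 8 and k = 6:
C(13, 7) = 1716.

1716


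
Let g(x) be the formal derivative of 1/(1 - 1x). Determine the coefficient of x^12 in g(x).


Differentiate termwise: d/dx sum_{k>=0} 1^k x^k = sum_{k>=1} k 1^k x^(k-1) = sum_{j>=0} (j+1) 1^(j+1) x^j.
Equivalently, d/dx [1/(1 - 1x)] = 1/(1 - 1x)^2.
For j = 12: 13 * 1^13 = 13 * 1 = 13.

13


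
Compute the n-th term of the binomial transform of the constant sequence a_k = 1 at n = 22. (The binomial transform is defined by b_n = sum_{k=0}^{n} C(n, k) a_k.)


With a_k = 1 for all k, b_n = sum_{k=0}^{n} C(n, k) = 2^n by the binomial theorem.
For n = 22: 2^22 = 4194304.

4194304


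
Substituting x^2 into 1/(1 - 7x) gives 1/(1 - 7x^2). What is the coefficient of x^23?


Since 1/(1 - 7x^2) only has even powers of x,
the coefficient of x^23 (odd) is 0.

0


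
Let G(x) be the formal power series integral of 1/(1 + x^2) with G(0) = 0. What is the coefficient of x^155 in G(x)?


1/(1 + x^2) = sum_{j>=0} (-1)^j x^(2j). Integrating termwise with G(0) = 0:
G(x) = sum_{j>=0} (-1)^j x^(2j+1) / (2j+1) = arctan(x).
Only odd powers are nonzero. For x^155 write 155 = 2*77 + 1, giving
(-1)^77 / 155 = -1/155 = -1/155.

-1/155


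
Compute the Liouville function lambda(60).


The Liouville function is lambda(k) = (-1)^Omega(k), where Omega(k) counts the prime factors of k with multiplicity.
Factoring: 60 = 2 * 2 * 3 * 5, so Omega(60) = 4.
lambda(60) = (-1)^4 = 1.

1


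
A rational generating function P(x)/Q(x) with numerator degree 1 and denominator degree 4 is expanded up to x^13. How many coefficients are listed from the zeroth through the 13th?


Expanding up to x^13 gives the coefficients for x^0, x^1, ..., x^13.
That is 13 + 1 = 14 coefficients in total.

14


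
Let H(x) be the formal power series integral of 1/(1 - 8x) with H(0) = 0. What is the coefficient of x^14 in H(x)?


1/(1 - 8x) = sum_{k>=0} 8^k x^k. Integrating termwise with H(0) = 0:
H(x) = sum_{k>=0} 8^k x^(k+1) / (k+1) = sum_{m>=1} 8^(m-1) x^m / m.
For m = 14: 8^13/14 = 549755813888/14 = 274877906944/7.

274877906944/7


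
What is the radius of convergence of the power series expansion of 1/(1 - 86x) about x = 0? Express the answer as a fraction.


Expanding 1/(1 - 86x) = sum_{k>=0} 86^k x^k, the series converges when |86x| < 1, i.e., |x| < 1/86.
So the radius of convergence is 1/86 = 1/86.

1/86


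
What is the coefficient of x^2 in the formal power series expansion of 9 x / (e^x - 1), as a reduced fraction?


The exponential generating function for Bernoulli numbers is
x / (e^x - 1) = sum_{k>=0} B_k x^k / k!.
So the coefficient of x^2 in 9 x / (e^x - 1) is 9 B_2 / 2!.
Computing: B_2 = 1/6, 2! = 2, giving
9 * 1/6 / 2 = 3/4.

3/4


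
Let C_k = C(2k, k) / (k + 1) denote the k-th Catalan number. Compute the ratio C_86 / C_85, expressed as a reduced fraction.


Using C_k = (2k)! / (k! (k+1)!), the ratio C_{k+1}/C_k simplifies to
C_{k+1}/C_k = [(2k+2)! / ((k+1)! (k+2)!)] * [k! (k+1)! / (2k)!]
 = (2k+2)(2k+1) / ((k+1)(k+2)) = 2(2k+1) / (k+2).
For k = 85: 2(2*85 + 1) / (85 + 2) = 342/87 = 114/29.

114/29


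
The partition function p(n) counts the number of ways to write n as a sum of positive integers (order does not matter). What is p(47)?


Using the generating function prod_{k>=1} 1/(1-x^k), we compute p(47).
By dynamic programming over parts 1 through 47:
p(47) = 124754

124754


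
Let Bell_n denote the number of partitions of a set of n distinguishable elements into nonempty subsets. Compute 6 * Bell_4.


Bell_4 can be computed from the Bell triangle or from Dobinski's identity Bell_n = (1/e) * sum_{k>=0} k^n / k!.
Computing Bell_4 = 15.
Then 6 * 15 = 90.

90


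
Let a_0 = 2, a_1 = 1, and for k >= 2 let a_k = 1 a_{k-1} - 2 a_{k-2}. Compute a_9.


Iterating the recurrence forward:
a_0 = 2
a_1 = 1
a_2 = 1*1 - 2*2 = -3
a_3 = 1*-3 - 2*1 = -5
a_4 = 1*-5 - 2*-3 = 1
a_5 = 1*1 - 2*-5 = 11
a_6 = 1*11 - 2*1 = 9
a_7 = 1*9 - 2*11 = -13
a_8 = 1*-13 - 2*9 = -31
a_9 = 1*-31 - 2*-13 = -5
So a_9 = -5.

-5


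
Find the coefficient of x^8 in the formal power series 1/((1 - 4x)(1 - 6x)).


By partial fractions or Cauchy convolution:
The coefficient equals sum_{k=0}^{8} 4^k * 6^(8-k).
= 4907776

4907776


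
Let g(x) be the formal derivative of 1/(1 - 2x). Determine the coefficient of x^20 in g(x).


Differentiate termwise: d/dx sum_{k>=0} 2^k x^k = sum_{k>=1} k 2^k x^(k-1) = sum_{j>=0} (j+1) 2^(j+1) x^j.
Equivalently, d/dx [1/(1 - 2x)] = 2/(1 - 2x)^2.
For j = 20: 21 * 2^21 = 21 * 2097152 = 44040192.

44040192


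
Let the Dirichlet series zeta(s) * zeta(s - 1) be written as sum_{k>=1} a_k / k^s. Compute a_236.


Convolution gives a_k = sum_{d | k} d * 1 = sum_{d | k} d = sigma(k), the sum of positive divisors of k.
For k = 236, the divisors are 1, 2, 4, 59, 118, 236, so
sigma(236) = 1 + 2 + 4 + 59 + 118 + 236 = 420.

420


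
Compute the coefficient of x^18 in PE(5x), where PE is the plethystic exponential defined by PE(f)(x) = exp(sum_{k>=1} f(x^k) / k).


With f(x) = 5x, the exponent is sum_{k>=1} 5 x^k / k = 5 * (-ln(1 - x)). Exponentiating:
PE(5x) = exp(-5 ln(1 - x)) = 1/(1 - x)^5.
By the negative binomial expansion, [x^n] 1/(1 - x)^5 = C(n + 4, 4).
For n = 18: C(22, 4) = 7315.

7315


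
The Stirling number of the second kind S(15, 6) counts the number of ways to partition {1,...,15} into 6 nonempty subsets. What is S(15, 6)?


Using the explicit formula S(n,k) = (1/k!) sum_{j=0}^{k} (-1)^(k-j) C(k,j) j^n:
S(15, 6) = 420693273
Equivalently, S(n,k) is n! times the coefficient of x^n in the EGF (e^x - 1)^k / k!.

420693273


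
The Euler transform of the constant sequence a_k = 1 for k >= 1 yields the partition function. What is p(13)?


The Euler transform converts the sequence a_k = 1 into the number of integer partitions.
Using the recurrence or dynamic programming:
p(13) = 101

101


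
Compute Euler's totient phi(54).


phi(n) counts integers in [1, n] coprime to n. Using the multiplicative formula phi(n) = n * prod_{p | n} (1 - 1/p):
54 = 2 * 3^3, so
phi(54) = 54 * (1 - 1/2) * (1 - 1/3) = 18.

18


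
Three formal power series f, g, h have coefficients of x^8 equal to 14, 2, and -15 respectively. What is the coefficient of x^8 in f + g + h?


Series addition is componentwise:
14 + 2 + -15
= 1

1


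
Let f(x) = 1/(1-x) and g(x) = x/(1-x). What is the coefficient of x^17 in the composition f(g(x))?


First simplify the composition: f(g(x)) = 1/(1 - x/(1-x)) = (1-x)/((1-x) - x) = (1-x)/(1-2x).
Now extract the coefficient. Write (1-x)/(1-2x) = 1/(1-2x) - x/(1-2x).
The coefficient of x^n in 1/(1-2x) is 2^n, and in x/(1-2x) is 2^(n-1) (for n >= 1).
So the coefficient of x^17 is 2^17 - 2^16 = 131072 - 65536 = 65536.

65536


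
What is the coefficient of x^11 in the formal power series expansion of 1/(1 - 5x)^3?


The general identity 1/(1 - c x)^r = sum_{k>=0} c^k C(k + r - 1, r - 1) x^k follows by substituting y = c x into 1/(1 - y)^r = sum_{k>=0} C(k + r - 1, r - 1) y^k.
For c = 5, r = 3, k = 11:
5^11 * C(13, 2) = 48828125 * 78 = 3808593750.

3808593750


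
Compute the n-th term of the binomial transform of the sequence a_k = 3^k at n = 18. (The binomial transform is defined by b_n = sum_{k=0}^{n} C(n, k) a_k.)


With a_k = 3^k, b_n = sum_{k=0}^{n} C(n, k) 3^k = (1 + 3)^n by the binomial theorem.
For n = 18: (1 + 3)^18 = 4^18 = 68719476736.

68719476736


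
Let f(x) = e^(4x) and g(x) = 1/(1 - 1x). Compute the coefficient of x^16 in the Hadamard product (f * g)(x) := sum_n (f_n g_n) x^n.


Expanding: f_k = 4^k/k! (from e^(4x)) and g_k = 1^k (from 1/(1 - 1x)). So the Hadamard coefficient (f * g)_k = 4^k 1^k / k! = (4)^k / k!.
For k = 16: 4^16/16! = 4294967296/20922789888000 = 131072/638512875.

131072/638512875


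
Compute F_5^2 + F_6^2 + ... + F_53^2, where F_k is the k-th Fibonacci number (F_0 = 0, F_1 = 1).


There is a standard identity sum_{k=0}^{N} F_k^2 = F_N * F_{N+1} (proved inductively from the telescoping relation F_k^2 = F_k F_{k+1} - F_{k-1} F_k). Then
sum_{k=5}^{53} F_k^2 = F_53 F_54 - F_4 F_5.
Computing: F_53 = 53316291173, F_54 = 86267571272, F_4 = 3, F_5 = 5.
Sum = 53316291173 * 86267571272 - 3 * 5 = 4599466948725481982041.

4599466948725481982041


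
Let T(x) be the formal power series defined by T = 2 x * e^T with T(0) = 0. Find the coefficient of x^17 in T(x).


Apply the Lagrange inversion formula: if T = 2 x * phi(T) with phi(t) = e^t, then
[x^n] T = 2^n * (1/n) [t^(n-1)] phi(t)^n = 2^n * (1/n) [t^(n-1)] e^(n t) = 2^n * (1/n) * n^(n-1) / (n-1)! = 2^n * n^(n-1) / n!.
When c = 1 this is the Cayley count of rooted labeled trees on n vertices, divided by n!.
For n = 17: 2^17 * 17^16 / 17! = 131072 * 48661191875666868481/355687428096000 = 11449692206039263172/638512875.

11449692206039263172/638512875


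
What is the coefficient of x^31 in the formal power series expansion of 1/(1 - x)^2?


The negative binomial / multiset identity is
1/(1 - x)^r = sum_{k>=0} C(k + r - 1, r - 1) x^k.
Here r = 2 and k = 31, so the coefficient is
C(31 + 1, 1) = C(32, 1)
= 32

32


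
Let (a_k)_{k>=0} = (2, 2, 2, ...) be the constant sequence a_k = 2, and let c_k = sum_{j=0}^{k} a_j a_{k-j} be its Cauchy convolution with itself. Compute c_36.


Since a_j = 2 for all j >= 0, the convolution sum becomes
c_k = sum_{j=0}^{k} 2 * 2 = 4 * (k + 1).
Equivalently, the generating function of (a_k) is 2/(1 - x) and its square is 4/(1 - x)^2 = sum_{k>=0} 4(k + 1) x^k.
For k = 36: 4 * 37 = 148.

148


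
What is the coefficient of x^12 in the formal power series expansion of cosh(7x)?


The Maclaurin series is cosh(t) = sum_{m>=0} t^(2m) / (2m)!, so substituting t = 7x, only even powers of x are nonzero, with coefficient of x^(2m) equal to 7^(2m) / (2m)!.
For x^12 the coefficient is 7^12/12! = 13841287201/479001600 = 1977326743/68428800.

1977326743/68428800


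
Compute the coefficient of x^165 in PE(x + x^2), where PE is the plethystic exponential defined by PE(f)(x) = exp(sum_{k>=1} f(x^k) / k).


With f(x) = x + x^2, the exponent is sum_{k>=1} (x^k + x^(2k)) / k = -ln(1 - x) - ln(1 - x^2). Exponentiating:
PE(x + x^2) = 1 / ((1 - x)(1 - x^2)).
This is the generating function for partitions of n into parts of size 1 or 2. The number of 2's can be any j in 0..82, and the rest are 1's, so
[x^165] = floor(165/2) + 1 = 83.

83


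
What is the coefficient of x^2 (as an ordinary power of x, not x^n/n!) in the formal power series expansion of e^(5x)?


The exponential series is e^y = sum_{k>=0} y^k / k!. Substituting y = 5x gives
e^(5x) = sum_{k>=0} 5^k x^k / k!.
So the coefficient of x^n is a^n/n! with a = 5, n = 2:
5^2 / 2! = 25/2 = 25/2

25/2


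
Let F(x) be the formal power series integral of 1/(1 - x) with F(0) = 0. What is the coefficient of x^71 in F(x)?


1/(1 - x) = sum_{k>=0} x^k. Integrating termwise and using F(0) = 0 gives
F(x) = sum_{k>=0} x^(k+1) / (k+1) = sum_{m>=1} x^m / m = -ln(1 - x).
So the coefficient of x^71 is 1/71 = 1/71.

1/71


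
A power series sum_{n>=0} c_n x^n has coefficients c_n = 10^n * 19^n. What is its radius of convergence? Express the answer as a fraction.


By the root test (Cauchy-Hadamard), the radius is R = 1 / limsup_n |c_n|^(1/n).
Here |c_n|^(1/n) = (10^n * 19^n)^(1/n) = 10 * 19 = 190 for all n.
So R = 1/190 = 1/190.

1/190


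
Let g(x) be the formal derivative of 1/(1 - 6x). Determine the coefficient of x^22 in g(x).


Differentiate termwise: d/dx sum_{k>=0} 6^k x^k = sum_{k>=1} k 6^k x^(k-1) = sum_{j>=0} (j+1) 6^(j+1) x^j.
Equivalently, d/dx [1/(1 - 6x)] = 6/(1 - 6x)^2.
For j = 22: 23 * 6^23 = 23 * 789730223053602816 = 18163795130232864768.

18163795130232864768


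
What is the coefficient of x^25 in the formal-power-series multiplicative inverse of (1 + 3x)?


The inverse is 1/(1 + 3x). Apply the geometric identity 1/(1 - y) = sum_{k>=0} y^k with y = -3x:
1/(1 + 3x) = sum_{k>=0} (-3)^k x^k.
So the coefficient of x^25 is (-3)^25 = -847288609443.

-847288609443


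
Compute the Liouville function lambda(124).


The Liouville function is lambda(k) = (-1)^Omega(k), where Omega(k) counts the prime factors of k with multiplicity.
Factoring: 124 = 2 * 2 * 31, so Omega(124) = 3.
lambda(124) = (-1)^3 = -1.

-1


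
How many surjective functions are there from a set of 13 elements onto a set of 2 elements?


By inclusion-exclusion on which target elements are missed, the number of surjections from an n-set onto a k-set is
surj(n, k) = sum_{j=0}^{k} (-1)^j C(k, j) (k - j)^n.
Equivalently surj(n, k) = k! * S(n, k), where S(n, k) is the Stirling number of the second kind.
For n = 13, k = 2:
S(13, 2) = 4095, so
surj = 2! * 4095 = 2 * 4095 = 8190.

8190


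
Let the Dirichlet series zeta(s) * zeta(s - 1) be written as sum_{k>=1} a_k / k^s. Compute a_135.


Convolution gives a_k = sum_{d | k} d * 1 = sum_{d | k} d = sigma(k), the sum of positive divisors of k.
For k = 135, the divisors are 1, 3, 5, 9, 15, 27, 45, 135, so
sigma(135) = 1 + 3 + 5 + 9 + 15 + 27 + 45 + 135 = 240.

240


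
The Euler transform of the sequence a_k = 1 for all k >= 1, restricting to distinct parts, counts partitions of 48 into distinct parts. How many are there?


Partitions of 48 into distinct parts can be computed via generating function.
Product (1+x)(1+x^2)(1+x^3)...
The coefficient of x^48 = 2910

2910


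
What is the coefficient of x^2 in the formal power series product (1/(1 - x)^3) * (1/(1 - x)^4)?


Combine the factors: (1/(1 - x)^3) * (1/(1 - x)^4) = 1/(1 - x)^7.
Then use 1/(1 - x)^r = sum_{k>=0} C(k + r - 1, r - 1) x^k with r = 7 and k = 2:
C(8, 6) = 28.

28


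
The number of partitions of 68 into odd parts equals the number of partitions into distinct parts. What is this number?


Computing partitions of 68 into odd parts (1, 3, 5, ...):
Using the generating function prod_{k>=0} 1/(1-x^(2k+1)),
the count is 24576

24576


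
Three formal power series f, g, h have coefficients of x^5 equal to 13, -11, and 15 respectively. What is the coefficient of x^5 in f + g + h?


Series addition is componentwise:
13 + -11 + 15
= 17

17


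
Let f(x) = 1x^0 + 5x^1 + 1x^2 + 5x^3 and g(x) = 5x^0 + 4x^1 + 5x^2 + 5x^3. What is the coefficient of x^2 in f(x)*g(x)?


Cauchy product at x^2:
1*5 + 5*4 + 1*5
= 30

30


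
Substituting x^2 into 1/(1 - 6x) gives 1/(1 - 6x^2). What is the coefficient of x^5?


Since 1/(1 - 6x^2) only has even powers of x,
the coefficient of x^5 (odd) is 0.

0


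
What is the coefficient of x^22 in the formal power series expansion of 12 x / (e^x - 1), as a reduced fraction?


The exponential generating function for Bernoulli numbers is
x / (e^x - 1) = sum_{k>=0} B_k x^k / k!.
So the coefficient of x^22 in 12 x / (e^x - 1) is 12 B_22 / 22!.
Computing: B_22 = 854513/138, 22! = 1124000727777607680000, giving
12 * 854513/138 / 1124000727777607680000 = 77683/1175091669949317120000.

77683/1175091669949317120000


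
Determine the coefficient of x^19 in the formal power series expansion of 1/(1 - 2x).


The geometric series identity gives 1/(1 - c x) = sum_{k>=0} c^k x^k, so the coefficient of x^k is c^k.
Here c = 2 and k = 19.
Computing: 2^19 = 524288

524288


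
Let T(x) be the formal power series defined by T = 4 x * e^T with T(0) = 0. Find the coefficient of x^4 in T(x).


Apply the Lagrange inversion formula: if T = 4 x * phi(T) with phi(t) = e^t, then
[x^n] T = 4^n * (1/n) [t^(n-1)] phi(t)^n = 4^n * (1/n) [t^(n-1)] e^(n t) = 4^n * (1/n) * n^(n-1) / (n-1)! = 4^n * n^(n-1) / n!.
When c = 1 this is the Cayley count of rooted labeled trees on n vertices, divided by n!.
For n = 4: 4^4 * 4^3 / 4! = 256 * 64/24 = 2048/3.

2048/3


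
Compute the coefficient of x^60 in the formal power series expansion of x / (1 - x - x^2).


Let f(x) = sum_{k>=0} a_k x^k. Multiplying f(x) * (1 - x - x^2) = x and matching coefficients gives a_0 = 0, a_1 = 1, and a_k = a_{k-1} + a_{k-2} for k >= 2. These are the Fibonacci numbers F_k.
Iterating from F_0 = 0, F_1 = 1:
F_0=0, F_1=1, F_2=1, F_3=2, F_4=3, F_5=5, F_6=8, F_7=13, F_8=21, F_9=34, ...
F_60 = 1548008755920.

1548008755920


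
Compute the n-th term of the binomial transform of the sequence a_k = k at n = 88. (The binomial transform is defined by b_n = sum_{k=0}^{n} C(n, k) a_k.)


With a_k = k, b_n = sum_{k=0}^{n} C(n, k) k. Using k * C(n, k) = n * C(n-1, k-1) gives b_n = n * sum_{k>=1} C(n-1, k-1) = n * 2^(n-1).
For n = 88: 88 * 2^87 = 88 * 154742504910672534362390528 = 13617340432139183023890366464.

13617340432139183023890366464


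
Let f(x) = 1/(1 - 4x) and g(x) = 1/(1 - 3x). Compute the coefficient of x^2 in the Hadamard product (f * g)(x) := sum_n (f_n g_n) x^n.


f has coefficients f_k = 4^k and g has coefficients g_k = 3^k, so the Hadamard product has coefficient (f*g)_k = 4^k * 3^k = 12^k.
For k = 2: 12^2 = 144.

144


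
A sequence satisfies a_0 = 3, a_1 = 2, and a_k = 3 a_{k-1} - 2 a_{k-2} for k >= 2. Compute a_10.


The characteristic equation is t^2 - 3 t + 2 = 0, with roots r_1 = 2 and r_2 = 1 (so c_1 = r_1 + r_2, c_2 = -r_1 r_2 as required).
One can use the closed form a_n = A r_1^n + B r_2^n, but direct iteration is more reliable:
a_0 = 3, a_1 = 2, a_2 = 0, a_3 = -4, a_4 = -12, a_5 = -28, a_6 = -60, a_7 = -124, a_8 = -252, a_9 = -508, a_10 = -1020.
So a_10 = -1020.

-1020


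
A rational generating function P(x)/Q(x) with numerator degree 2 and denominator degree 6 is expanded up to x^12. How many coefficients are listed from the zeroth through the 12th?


Expanding up to x^12 gives the coefficients for x^0, x^1, ..., x^12.
That is 12 + 1 = 13 coefficients in total.

13


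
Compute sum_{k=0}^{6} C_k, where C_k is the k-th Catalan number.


C_0 through C_6: 1, 1, 2, 5, 14, 42, 132
Sum = 1 + 1 + 2 + 5 + 14 + 42 + 132
= 197

197


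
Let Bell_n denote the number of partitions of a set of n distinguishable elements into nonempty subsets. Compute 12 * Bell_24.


Bell_24 can be computed from the Bell triangle or from Dobinski's identity Bell_n = (1/e) * sum_{k>=0} k^n / k!.
Computing Bell_24 = 445958869294805289.
Then 12 * 445958869294805289 = 5351506431537663468.

5351506431537663468


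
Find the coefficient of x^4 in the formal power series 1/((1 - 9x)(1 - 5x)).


By partial fractions or Cauchy convolution:
The coefficient equals sum_{k=0}^{4} 9^k * 5^(4-k).
= 13981

13981


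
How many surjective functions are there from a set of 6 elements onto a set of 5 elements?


By inclusion-exclusion on which target elements are missed, the number of surjections from an n-set onto a k-set is
surj(n, k) = sum_{j=0}^{k} (-1)^j C(k, j) (k - j)^n.
Equivalently surj(n, k) = k! * S(n, k), where S(n, k) is the Stirling number of the second kind.
For n = 6, k = 5:
S(6, 5) = 15, so
surj = 5! * 15 = 120 * 15 = 1800.

1800


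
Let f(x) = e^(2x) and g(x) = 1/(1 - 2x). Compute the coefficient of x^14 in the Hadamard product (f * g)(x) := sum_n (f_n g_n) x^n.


Expanding: f_k = 2^k/k! (from e^(2x)) and g_k = 2^k (from 1/(1 - 2x)). So the Hadamard coefficient (f * g)_k = 2^k 2^k / k! = (4)^k / k!.
For k = 14: 4^14/14! = 268435456/87178291200 = 131072/42567525.

131072/42567525


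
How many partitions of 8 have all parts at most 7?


Using the generating function (1-x)^(-1)(1-x^2)^(-1)...(1-x^7)^(-1),
the coefficient of x^8 counts these restricted partitions.
Result = 21

21


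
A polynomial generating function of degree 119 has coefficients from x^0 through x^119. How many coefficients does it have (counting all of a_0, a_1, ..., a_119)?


A polynomial of degree 119 takes the form a_0 + a_1 x + ... + a_119 x^119.
The number of coefficients is 119 + 1 = 120.

120


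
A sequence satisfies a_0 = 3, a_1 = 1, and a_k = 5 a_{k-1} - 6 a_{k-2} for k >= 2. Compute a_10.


The characteristic equation is t^2 - 5 t + 6 = 0, with roots r_1 = 3 and r_2 = 2 (so c_1 = r_1 + r_2, c_2 = -r_1 r_2 as required).
One can use the closed form a_n = A r_1^n + B r_2^n, but direct iteration is more reliable:
a_0 = 3, a_1 = 1, a_2 = -13, a_3 = -71, a_4 = -277, a_5 = -959, a_6 = -3133, a_7 = -9911, a_8 = -30757, a_9 = -94319, a_10 = -287053.
So a_10 = -287053.

-287053


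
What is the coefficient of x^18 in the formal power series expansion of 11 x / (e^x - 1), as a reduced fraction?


The exponential generating function for Bernoulli numbers is
x / (e^x - 1) = sum_{k>=0} B_k x^k / k!.
So the coefficient of x^18 in 11 x / (e^x - 1) is 11 B_18 / 18!.
Computing: B_18 = 43867/798, 18! = 6402373705728000, giving
11 * 43867/798 / 6402373705728000 = 43867/464463110651904000.

43867/464463110651904000


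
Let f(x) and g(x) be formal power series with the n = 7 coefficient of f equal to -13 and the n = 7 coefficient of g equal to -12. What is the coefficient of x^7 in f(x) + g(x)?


Addition of formal power series is termwise.
The coefficient of x^7 in f + g = -13 + -12
= -25

-25


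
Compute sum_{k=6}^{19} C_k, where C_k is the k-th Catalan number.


C_6 through C_19: 132, 429, 1430, 4862, 16796, 58786, 208012, 742900, 2674440, 9694845, 35357670, 129644790, 477638700, 1767263190
Sum = 132 + 429 + 1430 + 4862 + 16796 + 58786 + 208012 + 742900 + 2674440 + 9694845 + 35357670 + 129644790 + 477638700 + 1767263190
= 2423306982

2423306982


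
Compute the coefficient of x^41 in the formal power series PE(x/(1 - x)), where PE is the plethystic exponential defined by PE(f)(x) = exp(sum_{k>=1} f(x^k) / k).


For f(x) = x/(1 - x) we have
sum_{k>=1} f(x^k) / k = sum_{k>=1} (1/k) * x^k / (1 - x^k) = sum_{k, m >= 1} x^(k m) / k,
which after exponentiating simplifies to
PE(x/(1 - x)) = prod_{k>=1} 1 / (1 - x^k).
This is the generating function for the partition function p(n), so the coefficient of x^41 is p(41).
Computing p(41) by dynamic programming over parts 1, 2, ..., 41: p(41) = 44583.

44583


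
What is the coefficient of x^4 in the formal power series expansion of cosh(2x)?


The Maclaurin series is cosh(t) = sum_{m>=0} t^(2m) / (2m)!, so substituting t = 2x, only even powers of x are nonzero, with coefficient of x^(2m) equal to 2^(2m) / (2m)!.
For x^4 the coefficient is 2^4/4! = 16/24 = 2/3.

2/3


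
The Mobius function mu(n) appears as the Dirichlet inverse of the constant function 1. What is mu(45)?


45 has a squared prime factor, so mu(45) = 0.
Factorization reveals a repeated prime.

0


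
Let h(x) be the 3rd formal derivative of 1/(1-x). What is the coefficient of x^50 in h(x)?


Differentiating 3 times: d^3/dx^3 [1/(1-x)] = 3!/(1-x)^4.
The expansion 1/(1-x)^4 = sum_{k>=0} C(k+3, 3) x^k, so the coefficient of x^n in 3!/(1-x)^4 is 3! * C(n+3, 3).
For n = 50: 6 * C(53, 3) = 6 * 23426 = 140556

140556


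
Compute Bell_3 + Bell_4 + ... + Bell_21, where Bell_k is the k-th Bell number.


Recall Bell_k counts set partitions of a k-set (with Bell_0 = 1 by convention).
Bell_3 through Bell_21: 5, 15, 52, 203, 877, 4140, 21147, 115975, 678570, 4213597, 27644437, 190899322, 1382958545, 10480142147, 82864869804, 682076806159, 5832742205057, 51724158235372, 474869816156751
Sum = 5 + 15 + 52 + 203 + 877 + 4140 + 21147 + 115975 + 678570 + 4213597 + 27644437 + 190899322 + 1382958545 + 10480142147 + 82864869804 + 682076806159 + 5832742205057 + 51724158235372 + 474869816156751 = 533203744952175.

533203744952175


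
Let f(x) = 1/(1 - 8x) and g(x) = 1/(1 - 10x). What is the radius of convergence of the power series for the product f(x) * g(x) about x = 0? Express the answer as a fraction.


The radius of 1/(1 - 8x) is 1/8 (nearest singularity at x = 1/8), and the radius of 1/(1 - 10x) is 1/10.
The product f(x)*g(x) = 1/((1 - 8x)(1 - 10x)) has singularities at both 1/8 and 1/10, so its radius of convergence is the distance to the nearest one:
min(1/8, 1/10) = 1/10.

1/10


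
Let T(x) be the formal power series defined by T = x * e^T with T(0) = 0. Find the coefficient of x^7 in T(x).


Apply the Lagrange inversion formula: if T = x * phi(T) with phi(t) = e^t, then
[x^n] T = (1/n) [t^(n-1)] phi(t)^n = (1/n) [t^(n-1)] e^(n t) = (1/n) * n^(n-1) / (n-1)! = n^(n-1) / n!.
When c = 1 this is the Cayley count of rooted labeled trees on n vertices, divided by n!.
For n = 7: 7^6 / 7! = 117649/5040 = 16807/720.

16807/720


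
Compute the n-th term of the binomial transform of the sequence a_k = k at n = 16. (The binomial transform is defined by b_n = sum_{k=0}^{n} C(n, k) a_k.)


With a_k = k, b_n = sum_{k=0}^{n} C(n, k) k. Using k * C(n, k) = n * C(n-1, k-1) gives b_n = n * sum_{k>=1} C(n-1, k-1) = n * 2^(n-1).
For n = 16: 16 * 2^15 = 16 * 32768 = 524288.

524288


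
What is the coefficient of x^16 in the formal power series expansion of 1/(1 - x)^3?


The negative binomial / multiset identity is
1/(1 - x)^r = sum_{k>=0} C(k + r - 1, r - 1) x^k.
Here r = 3 and k = 16, so the coefficient is
C(16 + 2, 2) = C(18, 2)
= 153

153


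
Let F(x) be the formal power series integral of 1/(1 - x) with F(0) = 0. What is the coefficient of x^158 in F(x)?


1/(1 - x) = sum_{k>=0} x^k. Integrating termwise and using F(0) = 0 gives
F(x) = sum_{k>=0} x^(k+1) / (k+1) = sum_{m>=1} x^m / m = -ln(1 - x).
So the coefficient of x^158 is 1/158 = 1/158.

1/158


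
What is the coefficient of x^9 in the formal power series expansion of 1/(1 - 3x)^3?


The general identity 1/(1 - c x)^r = sum_{k>=0} c^k C(k + r - 1, r - 1) x^k follows by substituting y = c x into 1/(1 - y)^r = sum_{k>=0} C(k + r - 1, r - 1) y^k.
For c = 3, r = 3, k = 9:
3^9 * C(11, 2) = 19683 * 55 = 1082565.

1082565


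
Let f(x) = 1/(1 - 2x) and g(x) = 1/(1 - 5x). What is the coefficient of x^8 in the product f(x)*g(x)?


The coefficient of x^n in f*g is the Cauchy product: sum_{k=0}^{n} a^k * b^(n-k).
With a=2, b=5, n=8:
sum_{k=0}^{8} 2^k * 5^(8-k)
= 650871

650871


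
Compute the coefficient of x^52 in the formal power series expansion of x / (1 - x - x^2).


Let f(x) = sum_{k>=0} a_k x^k. Multiplying f(x) * (1 - x - x^2) = x and matching coefficients gives a_0 = 0, a_1 = 1, and a_k = a_{k-1} + a_{k-2} for k >= 2. These are the Fibonacci numbers F_k.
Iterating from F_0 = 0, F_1 = 1:
F_0=0, F_1=1, F_2=1, F_3=2, F_4=3, F_5=5, F_6=8, F_7=13, F_8=21, F_9=34, ...
F_52 = 32951280099.

32951280099


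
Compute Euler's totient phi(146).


phi(n) counts integers in [1, n] coprime to n. Using the multiplicative formula phi(n) = n * prod_{p | n} (1 - 1/p):
146 = 2 * 73, so
phi(146) = 146 * (1 - 1/2) * (1 - 1/73) = 72.

72


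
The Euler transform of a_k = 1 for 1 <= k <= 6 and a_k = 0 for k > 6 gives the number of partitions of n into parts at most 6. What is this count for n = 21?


Partitions of 21 into parts at most 6:
Using generating function (1-x)^(-1)(1-x^2)^(-1)...(1-x^6)^(-1),
the coefficient of x^21 = 331

331


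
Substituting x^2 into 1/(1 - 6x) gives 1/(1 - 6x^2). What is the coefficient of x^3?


Since 1/(1 - 6x^2) only has even powers of x,
the coefficient of x^3 (odd) is 0.

0


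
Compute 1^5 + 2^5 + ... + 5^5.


This power sum has a closed form given by Faulhaber's formula
sum_{k=1}^{m} k^p = (1 / (p + 1)) * sum_{j=0}^{p} C(p + 1, j) B_j m^(p + 1 - j),
but for small m direct computation is fastest:
1 + 32 + 243 + 1024 + 3125 = 4425.

4425


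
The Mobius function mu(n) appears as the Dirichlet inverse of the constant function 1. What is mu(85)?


85 = 5 * 17 (all distinct primes).
mu(85) = (-1)^2 = 1

1


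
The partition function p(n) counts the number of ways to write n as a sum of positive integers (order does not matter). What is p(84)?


Using the generating function prod_{k>=1} 1/(1-x^k), we compute p(84).
By dynamic programming over parts 1 through 84:
p(84) = 26543660

26543660


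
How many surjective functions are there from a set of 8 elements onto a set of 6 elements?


By inclusion-exclusion on which target elements are missed, the number of surjections from an n-set onto a k-set is
surj(n, k) = sum_{j=0}^{k} (-1)^j C(k, j) (k - j)^n.
Equivalently surj(n, k) = k! * S(n, k), where S(n, k) is the Stirling number of the second kind.
For n = 8, k = 6:
S(8, 6) = 266, so
surj = 6! * 266 = 720 * 266 = 191520.

191520


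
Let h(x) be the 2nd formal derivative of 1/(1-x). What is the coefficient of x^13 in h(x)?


Differentiating 2 times: d^2/dx^2 [1/(1-x)] = 2!/(1-x)^3.
The expansion 1/(1-x)^3 = sum_{k>=0} C(k+2, 2) x^k, so the coefficient of x^n in 2!/(1-x)^3 is 2! * C(n+2, 2).
For n = 13: 2 * C(15, 2) = 2 * 105 = 210

210


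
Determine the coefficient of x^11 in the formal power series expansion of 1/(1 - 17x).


The geometric series identity gives 1/(1 - c x) = sum_{k>=0} c^k x^k, so the coefficient of x^k is c^k.
Here c = 17 and k = 11.
Computing: 17^11 = 34271896307633

34271896307633


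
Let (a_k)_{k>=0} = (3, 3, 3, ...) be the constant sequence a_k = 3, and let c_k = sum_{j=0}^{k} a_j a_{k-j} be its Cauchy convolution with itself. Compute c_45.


Since a_j = 3 for all j >= 0, the convolution sum becomes
c_k = sum_{j=0}^{k} 3 * 3 = 9 * (k + 1).
Equivalently, the generating function of (a_k) is 3/(1 - x) and its square is 9/(1 - x)^2 = sum_{k>=0} 9(k + 1) x^k.
For k = 45: 9 * 46 = 414.

414


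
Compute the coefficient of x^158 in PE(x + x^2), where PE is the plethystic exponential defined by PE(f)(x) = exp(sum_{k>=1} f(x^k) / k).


With f(x) = x + x^2, the exponent is sum_{k>=1} (x^k + x^(2k)) / k = -ln(1 - x) - ln(1 - x^2). Exponentiating:
PE(x + x^2) = 1 / ((1 - x)(1 - x^2)).
This is the generating function for partitions of n into parts of size 1 or 2. The number of 2's can be any j in 0..79, and the rest are 1's, so
[x^158] = floor(158/2) + 1 = 80.

80


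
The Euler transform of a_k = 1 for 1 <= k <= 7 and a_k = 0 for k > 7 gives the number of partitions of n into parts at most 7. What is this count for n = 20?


Partitions of 20 into parts at most 7:
Using generating function (1-x)^(-1)(1-x^2)^(-1)...(1-x^7)^(-1),
the coefficient of x^20 = 364

364


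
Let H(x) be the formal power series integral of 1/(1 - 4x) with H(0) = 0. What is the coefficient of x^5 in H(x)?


1/(1 - 4x) = sum_{k>=0} 4^k x^k. Integrating termwise with H(0) = 0:
H(x) = sum_{k>=0} 4^k x^(k+1) / (k+1) = sum_{m>=1} 4^(m-1) x^m / m.
For m = 5: 4^4/5 = 256/5 = 256/5.

256/5


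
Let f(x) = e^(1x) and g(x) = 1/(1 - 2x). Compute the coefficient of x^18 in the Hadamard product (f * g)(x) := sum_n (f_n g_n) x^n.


Expanding: f_k = 1^k/k! (from e^(1x)) and g_k = 2^k (from 1/(1 - 2x)). So the Hadamard coefficient (f * g)_k = 1^k 2^k / k! = (2)^k / k!.
For k = 18: 2^18/18! = 262144/6402373705728000 = 4/97692469875.

4/97692469875


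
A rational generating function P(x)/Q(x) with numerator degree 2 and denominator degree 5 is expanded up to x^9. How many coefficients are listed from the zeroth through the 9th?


Expanding up to x^9 gives the coefficients for x^0, x^1, ..., x^9.
That is 9 + 1 = 10 coefficients in total.

10


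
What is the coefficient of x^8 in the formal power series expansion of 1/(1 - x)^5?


The expansion 1/(1 - x)^r = sum_{k>=0} C(k + r - 1, r - 1) x^k follows from the multiset / negative-binomial theorem (or from repeated differentiation of the geometric series).
For r = 5 and k = 8:
C(12, 4) = 479001600 / (24 * 40320) = 495.

495


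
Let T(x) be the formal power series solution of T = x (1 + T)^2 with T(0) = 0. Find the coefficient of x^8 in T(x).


Apply the Lagrange inversion formula: if T = x * phi(T) with phi(t) = (1 + t)^2, then [x^n] T = (1/n) [t^(n-1)] phi(t)^n = (1/n) [t^(n-1)] (1 + t)^(2n) = (1/n) C(2n, n-1).
Using the identity C(2n, n-1) = C(2n, n) * n / (n+1), the unscaled factor equals C(2n, n) / (n+1) = C_n, the n-th Catalan number.
For n = 8: C_8 = C(16, 8) / 9 = 12870/9 = 1430 = 1430.

1430


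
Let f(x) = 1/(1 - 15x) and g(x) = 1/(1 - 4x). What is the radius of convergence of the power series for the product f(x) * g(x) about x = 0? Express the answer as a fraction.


The radius of 1/(1 - 15x) is 1/15 (nearest singularity at x = 1/15), and the radius of 1/(1 - 4x) is 1/4.
The product f(x)*g(x) = 1/((1 - 15x)(1 - 4x)) has singularities at both 1/15 and 1/4, so its radius of convergence is the distance to the nearest one:
min(1/15, 1/4) = 1/15.

1/15


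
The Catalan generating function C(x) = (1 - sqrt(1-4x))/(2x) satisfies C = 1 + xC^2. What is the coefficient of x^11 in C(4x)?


Substituting x -> 4x scales the n-th coefficient by 4^n, so [x^11] C(4x) = 4^11 * C_11.
C_11 = C(2*11, 11)/(12) = 705432/12 = 58786.
So 4^11 * 58786 = 4194304 * 58786 = 246566354944.

246566354944


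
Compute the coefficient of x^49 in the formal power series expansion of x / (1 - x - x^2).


Let f(x) = sum_{k>=0} a_k x^k. Multiplying f(x) * (1 - x - x^2) = x and matching coefficients gives a_0 = 0, a_1 = 1, and a_k = a_{k-1} + a_{k-2} for k >= 2. These are the Fibonacci numbers F_k.
Iterating from F_0 = 0, F_1 = 1:
F_0=0, F_1=1, F_2=1, F_3=2, F_4=3, F_5=5, F_6=8, F_7=13, F_8=21, F_9=34, ...
F_49 = 7778742049.

7778742049
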